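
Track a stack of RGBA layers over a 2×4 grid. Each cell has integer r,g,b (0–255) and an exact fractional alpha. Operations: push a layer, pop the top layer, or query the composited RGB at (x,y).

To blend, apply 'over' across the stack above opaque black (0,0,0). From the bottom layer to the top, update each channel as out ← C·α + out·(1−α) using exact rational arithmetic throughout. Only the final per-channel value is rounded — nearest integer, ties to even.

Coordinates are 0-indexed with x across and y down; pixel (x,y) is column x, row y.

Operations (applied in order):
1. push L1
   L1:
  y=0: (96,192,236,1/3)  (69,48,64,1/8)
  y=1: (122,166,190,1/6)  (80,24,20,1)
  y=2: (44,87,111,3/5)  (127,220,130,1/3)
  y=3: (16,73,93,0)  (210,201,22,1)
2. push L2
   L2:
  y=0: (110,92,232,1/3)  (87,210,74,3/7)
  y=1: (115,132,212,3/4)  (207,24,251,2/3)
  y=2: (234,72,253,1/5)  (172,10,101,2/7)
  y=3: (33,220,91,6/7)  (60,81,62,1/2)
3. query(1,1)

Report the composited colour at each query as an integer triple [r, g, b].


at x=1,y=1 over L1,L2:
+L1 (α=1) → [80, 24, 20]
+L2 (α=2/3) → [494/3, 24, 174]
→ [165, 24, 174]


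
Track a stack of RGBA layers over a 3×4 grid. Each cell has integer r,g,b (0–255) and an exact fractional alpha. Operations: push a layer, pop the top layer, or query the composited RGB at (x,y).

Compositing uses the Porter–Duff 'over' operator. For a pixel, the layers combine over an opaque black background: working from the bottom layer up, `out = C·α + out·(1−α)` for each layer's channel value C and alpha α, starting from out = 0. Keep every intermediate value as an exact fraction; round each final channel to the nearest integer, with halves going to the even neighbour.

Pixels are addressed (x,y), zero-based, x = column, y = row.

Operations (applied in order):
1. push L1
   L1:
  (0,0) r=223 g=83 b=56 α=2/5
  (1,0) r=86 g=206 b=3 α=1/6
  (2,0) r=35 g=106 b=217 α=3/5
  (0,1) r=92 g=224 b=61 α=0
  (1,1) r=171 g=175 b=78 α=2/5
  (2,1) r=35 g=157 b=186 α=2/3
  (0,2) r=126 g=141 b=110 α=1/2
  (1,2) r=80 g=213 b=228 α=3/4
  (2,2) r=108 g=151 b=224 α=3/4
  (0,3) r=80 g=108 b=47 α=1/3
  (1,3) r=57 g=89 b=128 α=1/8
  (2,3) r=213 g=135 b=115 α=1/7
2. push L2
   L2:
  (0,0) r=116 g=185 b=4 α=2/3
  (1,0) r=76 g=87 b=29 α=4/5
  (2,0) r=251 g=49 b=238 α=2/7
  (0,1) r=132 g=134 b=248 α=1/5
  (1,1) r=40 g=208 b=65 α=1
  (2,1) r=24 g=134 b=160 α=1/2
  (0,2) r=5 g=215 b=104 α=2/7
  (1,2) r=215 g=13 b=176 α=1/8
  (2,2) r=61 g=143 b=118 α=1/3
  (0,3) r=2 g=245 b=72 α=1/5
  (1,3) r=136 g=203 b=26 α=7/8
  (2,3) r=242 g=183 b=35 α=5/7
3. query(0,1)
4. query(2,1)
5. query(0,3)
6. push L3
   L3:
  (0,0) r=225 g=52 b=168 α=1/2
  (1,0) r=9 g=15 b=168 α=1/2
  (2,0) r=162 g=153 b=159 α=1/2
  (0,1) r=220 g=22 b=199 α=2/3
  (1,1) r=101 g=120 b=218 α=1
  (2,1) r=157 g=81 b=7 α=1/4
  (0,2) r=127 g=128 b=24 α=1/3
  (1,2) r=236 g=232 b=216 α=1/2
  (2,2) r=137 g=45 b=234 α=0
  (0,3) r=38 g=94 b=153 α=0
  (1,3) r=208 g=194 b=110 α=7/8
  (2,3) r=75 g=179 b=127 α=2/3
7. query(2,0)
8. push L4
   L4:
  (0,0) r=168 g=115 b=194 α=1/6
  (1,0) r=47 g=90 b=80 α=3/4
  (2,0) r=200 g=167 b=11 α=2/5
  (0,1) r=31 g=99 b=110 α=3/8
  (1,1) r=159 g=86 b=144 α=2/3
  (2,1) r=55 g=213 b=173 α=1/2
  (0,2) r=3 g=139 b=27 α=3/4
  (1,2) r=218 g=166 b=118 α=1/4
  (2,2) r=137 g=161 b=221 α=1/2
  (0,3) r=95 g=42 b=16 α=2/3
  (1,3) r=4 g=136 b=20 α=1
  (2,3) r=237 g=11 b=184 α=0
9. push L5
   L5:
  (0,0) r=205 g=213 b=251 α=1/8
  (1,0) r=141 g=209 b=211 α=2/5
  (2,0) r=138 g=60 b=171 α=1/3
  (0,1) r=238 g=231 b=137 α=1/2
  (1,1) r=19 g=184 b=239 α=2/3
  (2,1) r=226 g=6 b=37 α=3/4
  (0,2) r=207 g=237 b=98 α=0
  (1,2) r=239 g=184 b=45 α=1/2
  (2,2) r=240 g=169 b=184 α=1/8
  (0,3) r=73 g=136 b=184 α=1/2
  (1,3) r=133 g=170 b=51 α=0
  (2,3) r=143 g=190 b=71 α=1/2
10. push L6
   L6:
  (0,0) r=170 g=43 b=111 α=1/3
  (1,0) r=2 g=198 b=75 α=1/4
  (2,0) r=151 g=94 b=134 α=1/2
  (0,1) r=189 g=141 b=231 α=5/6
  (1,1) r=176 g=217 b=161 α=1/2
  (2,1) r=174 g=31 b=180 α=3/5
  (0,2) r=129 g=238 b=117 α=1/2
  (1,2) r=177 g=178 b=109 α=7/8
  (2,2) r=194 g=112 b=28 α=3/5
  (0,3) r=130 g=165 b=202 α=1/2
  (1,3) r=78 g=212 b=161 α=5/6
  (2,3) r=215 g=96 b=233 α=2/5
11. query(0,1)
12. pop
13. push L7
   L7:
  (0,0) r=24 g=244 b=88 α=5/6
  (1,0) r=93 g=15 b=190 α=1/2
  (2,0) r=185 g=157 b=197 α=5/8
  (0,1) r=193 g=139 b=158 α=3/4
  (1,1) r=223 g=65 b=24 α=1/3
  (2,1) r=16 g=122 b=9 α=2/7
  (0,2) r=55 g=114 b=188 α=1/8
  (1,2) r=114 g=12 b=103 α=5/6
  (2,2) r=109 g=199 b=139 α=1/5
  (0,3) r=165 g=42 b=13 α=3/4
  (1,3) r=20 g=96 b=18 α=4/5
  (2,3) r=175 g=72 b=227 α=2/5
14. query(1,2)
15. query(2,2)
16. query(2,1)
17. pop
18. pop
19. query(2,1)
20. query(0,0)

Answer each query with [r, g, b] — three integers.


at x=0,y=1 over L1,L2:
after L1 α=0: [0, 0, 0]
after L2 α=1/5: [132/5, 134/5, 248/5]
= [26, 27, 50]

(2,1) stack=L1,L2; from [0,0,0]:
+L1 (α=2/3) → [70/3, 314/3, 124]
+L2 (α=1/2) → [71/3, 358/3, 142]
rounded: [24, 119, 142]

query (0,3) [L1,L2] — begin 0,0,0
L1 α=1/3: [80/3, 36, 47/3]
L2 α=1/5: [326/15, 389/5, 404/15]
rounded: [22, 78, 27]

(2,0) stack=L1,L2,L3; from [0,0,0]:
+L1 (α=3/5) → [21, 318/5, 651/5]
+L2 (α=2/7) → [607/7, 416/7, 161]
+L3 (α=1/2) → [1741/14, 1487/14, 160]
→ [124, 106, 160]

at x=0,y=1 over L1,L2,L3,L4,L5,L6:
L1 α=0: [0, 0, 0]
L2 α=1/5: [132/5, 134/5, 248/5]
L3 α=2/3: [2332/15, 118/5, 746/5]
L4 α=3/8: [2611/24, 415/8, 269/2]
L5 α=1/2: [8323/48, 2263/16, 543/4]
L6 α=5/6: [53683/288, 13543/96, 1721/8]
= [186, 141, 215]

at x=1,y=2 over L1,L2,L3,L4,L5,L7:
+L1 (α=3/4) → [60, 639/4, 171]
+L2 (α=1/8) → [635/8, 4525/32, 1373/8]
+L3 (α=1/2) → [2523/16, 11949/64, 3101/16]
+L4 (α=1/4) → [11057/64, 46471/256, 11191/64]
+L5 (α=1/2) → [26353/128, 93575/512, 14071/128]
+L7 (α=5/6) → [99313/768, 124295/3072, 79991/768]
= [129, 40, 104]

at x=2,y=2 over L1,L2,L3,L4,L5,L7:
+L1 (α=3/4) → [81, 453/4, 168]
+L2 (α=1/3) → [223/3, 739/6, 454/3]
+L3 (α=0) → [223/3, 739/6, 454/3]
+L4 (α=1/2) → [317/3, 1705/12, 1117/6]
+L5 (α=1/8) → [2939/24, 13963/96, 8923/48]
+L7 (α=1/5) → [3593/30, 18739/120, 10591/60]
rounded: [120, 156, 177]

(2,1) stack=L1,L2,L3,L4,L5,L7; from [0,0,0]:
L1 α=2/3: [70/3, 314/3, 124]
L2 α=1/2: [71/3, 358/3, 142]
L3 α=1/4: [57, 439/4, 433/4]
L4 α=1/2: [56, 1291/8, 1125/8]
L5 α=3/4: [367/2, 1435/32, 2013/32]
L7 α=2/7: [1899/14, 14983/224, 10641/224]
→ [136, 67, 48]

at x=2,y=1 over L1,L2,L3,L4:
+L1 (α=2/3) → [70/3, 314/3, 124]
+L2 (α=1/2) → [71/3, 358/3, 142]
+L3 (α=1/4) → [57, 439/4, 433/4]
+L4 (α=1/2) → [56, 1291/8, 1125/8]
rounded: [56, 161, 141]

(0,0) stack=L1,L2,L3,L4; from [0,0,0]:
after L1 α=2/5: [446/5, 166/5, 112/5]
after L2 α=2/3: [1606/15, 672/5, 152/15]
after L3 α=1/2: [4981/30, 466/5, 1336/15]
after L4 α=1/6: [5989/36, 581/6, 959/9]
= [166, 97, 107]


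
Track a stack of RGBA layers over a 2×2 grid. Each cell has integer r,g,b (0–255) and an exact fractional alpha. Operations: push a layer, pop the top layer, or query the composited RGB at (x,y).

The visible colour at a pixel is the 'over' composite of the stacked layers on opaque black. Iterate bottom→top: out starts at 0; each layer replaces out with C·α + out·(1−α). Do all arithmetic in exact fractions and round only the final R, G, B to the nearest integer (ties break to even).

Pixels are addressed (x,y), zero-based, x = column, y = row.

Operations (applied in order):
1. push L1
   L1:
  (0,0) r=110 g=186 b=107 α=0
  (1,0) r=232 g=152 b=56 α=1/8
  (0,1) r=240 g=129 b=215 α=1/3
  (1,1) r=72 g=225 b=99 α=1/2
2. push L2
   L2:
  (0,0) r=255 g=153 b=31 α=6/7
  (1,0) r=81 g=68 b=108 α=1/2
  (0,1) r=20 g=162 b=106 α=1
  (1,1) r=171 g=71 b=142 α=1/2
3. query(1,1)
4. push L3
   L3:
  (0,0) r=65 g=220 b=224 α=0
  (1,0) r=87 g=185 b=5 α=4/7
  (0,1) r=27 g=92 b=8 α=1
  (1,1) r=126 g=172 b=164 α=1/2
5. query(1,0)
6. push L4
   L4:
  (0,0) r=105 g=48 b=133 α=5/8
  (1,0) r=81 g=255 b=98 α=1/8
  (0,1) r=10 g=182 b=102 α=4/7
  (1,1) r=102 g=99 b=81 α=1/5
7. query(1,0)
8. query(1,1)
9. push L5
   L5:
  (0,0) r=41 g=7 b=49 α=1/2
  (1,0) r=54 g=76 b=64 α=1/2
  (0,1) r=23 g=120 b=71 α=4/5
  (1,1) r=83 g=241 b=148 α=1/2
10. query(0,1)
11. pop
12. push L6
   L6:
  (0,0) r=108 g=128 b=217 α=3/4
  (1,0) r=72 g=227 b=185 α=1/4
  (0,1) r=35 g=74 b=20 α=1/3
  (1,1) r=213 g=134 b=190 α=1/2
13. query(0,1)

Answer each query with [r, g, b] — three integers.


at x=1,y=1 over L1,L2:
+L1 (α=1/2) → [36, 225/2, 99/2]
+L2 (α=1/2) → [207/2, 367/4, 383/4]
= [104, 92, 96]

at x=1,y=0 over L1,L2,L3:
after L1 α=1/8: [29, 19, 7]
after L2 α=1/2: [55, 87/2, 115/2]
after L3 α=4/7: [513/7, 1741/14, 55/2]
= [73, 124, 28]

(1,0) stack=L1,L2,L3,L4; from [0,0,0]:
after L1 α=1/8: [29, 19, 7]
after L2 α=1/2: [55, 87/2, 115/2]
after L3 α=4/7: [513/7, 1741/14, 55/2]
after L4 α=1/8: [297/4, 2251/16, 581/16]
= [74, 141, 36]

at x=1,y=1 over L1,L2,L3,L4:
+L1 (α=1/2) → [36, 225/2, 99/2]
+L2 (α=1/2) → [207/2, 367/4, 383/4]
+L3 (α=1/2) → [459/4, 1055/8, 1039/8]
+L4 (α=1/5) → [561/5, 1253/10, 1201/10]
rounded: [112, 125, 120]

(0,1) stack=L1,L2,L3,L4,L5; from [0,0,0]:
L1 α=1/3: [80, 43, 215/3]
L2 α=1: [20, 162, 106]
L3 α=1: [27, 92, 8]
L4 α=4/7: [121/7, 1004/7, 432/7]
L5 α=4/5: [153/7, 4364/35, 484/7]
= [22, 125, 69]

(0,1) stack=L1,L2,L3,L4,L6; from [0,0,0]:
after L1 α=1/3: [80, 43, 215/3]
after L2 α=1: [20, 162, 106]
after L3 α=1: [27, 92, 8]
after L4 α=4/7: [121/7, 1004/7, 432/7]
after L6 α=1/3: [487/21, 842/7, 1004/21]
→ [23, 120, 48]


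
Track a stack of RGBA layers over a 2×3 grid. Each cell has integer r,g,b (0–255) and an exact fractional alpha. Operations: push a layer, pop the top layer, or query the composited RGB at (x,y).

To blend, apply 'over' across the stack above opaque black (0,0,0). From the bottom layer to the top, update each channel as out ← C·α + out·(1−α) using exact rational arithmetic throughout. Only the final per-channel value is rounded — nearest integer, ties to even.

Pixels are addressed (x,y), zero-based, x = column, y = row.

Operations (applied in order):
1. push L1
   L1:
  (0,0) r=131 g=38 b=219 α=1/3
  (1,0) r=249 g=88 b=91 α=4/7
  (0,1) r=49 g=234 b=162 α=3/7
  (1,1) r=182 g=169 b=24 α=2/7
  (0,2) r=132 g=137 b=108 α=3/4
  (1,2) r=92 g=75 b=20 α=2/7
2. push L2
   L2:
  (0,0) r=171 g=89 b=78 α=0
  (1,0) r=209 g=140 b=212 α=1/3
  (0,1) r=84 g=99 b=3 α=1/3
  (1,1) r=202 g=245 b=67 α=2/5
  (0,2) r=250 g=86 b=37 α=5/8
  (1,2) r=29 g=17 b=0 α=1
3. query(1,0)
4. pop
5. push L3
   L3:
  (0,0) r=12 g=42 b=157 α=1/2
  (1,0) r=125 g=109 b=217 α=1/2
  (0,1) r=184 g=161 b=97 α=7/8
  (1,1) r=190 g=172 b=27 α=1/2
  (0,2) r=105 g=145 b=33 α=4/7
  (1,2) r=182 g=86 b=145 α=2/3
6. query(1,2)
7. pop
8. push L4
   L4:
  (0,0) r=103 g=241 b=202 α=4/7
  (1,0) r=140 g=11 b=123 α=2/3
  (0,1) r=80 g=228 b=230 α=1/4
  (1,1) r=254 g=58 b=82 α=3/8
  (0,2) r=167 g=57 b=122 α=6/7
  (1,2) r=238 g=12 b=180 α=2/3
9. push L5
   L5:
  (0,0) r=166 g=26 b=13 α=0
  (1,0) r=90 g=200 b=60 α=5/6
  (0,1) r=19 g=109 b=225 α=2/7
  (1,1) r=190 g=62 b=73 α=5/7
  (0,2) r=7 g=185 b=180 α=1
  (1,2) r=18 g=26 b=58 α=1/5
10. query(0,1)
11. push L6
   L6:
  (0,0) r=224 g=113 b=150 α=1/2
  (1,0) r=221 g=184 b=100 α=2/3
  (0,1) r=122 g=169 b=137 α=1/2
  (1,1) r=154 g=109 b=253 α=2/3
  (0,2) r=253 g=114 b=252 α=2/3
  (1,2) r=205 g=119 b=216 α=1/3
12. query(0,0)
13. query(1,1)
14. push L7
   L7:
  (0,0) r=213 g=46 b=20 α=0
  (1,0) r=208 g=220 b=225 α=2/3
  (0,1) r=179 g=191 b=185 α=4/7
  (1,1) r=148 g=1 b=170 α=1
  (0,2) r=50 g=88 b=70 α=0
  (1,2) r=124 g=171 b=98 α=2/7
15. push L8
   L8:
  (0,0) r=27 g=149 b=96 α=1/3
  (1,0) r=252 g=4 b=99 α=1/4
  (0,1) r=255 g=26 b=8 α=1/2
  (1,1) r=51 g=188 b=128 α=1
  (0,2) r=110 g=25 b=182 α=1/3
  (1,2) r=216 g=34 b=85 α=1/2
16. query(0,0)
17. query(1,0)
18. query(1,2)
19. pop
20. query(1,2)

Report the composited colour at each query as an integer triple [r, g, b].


query (1,0) [L1,L2] — begin 0,0,0
+L1 (α=4/7) → [996/7, 352/7, 52]
+L2 (α=1/3) → [3455/21, 1684/21, 316/3]
rounded: [165, 80, 105]

at x=1,y=2 over L1,L3:
+L1 (α=2/7) → [184/7, 150/7, 40/7]
+L3 (α=2/3) → [2732/21, 1354/21, 690/7]
= [130, 64, 99]

at x=0,y=1 over L1,L4,L5:
L1 α=3/7: [21, 702/7, 486/7]
L4 α=1/4: [143/4, 1851/14, 767/7]
L5 α=2/7: [867/28, 12307/98, 6985/49]
= [31, 126, 143]

(0,0) stack=L1,L4,L5,L6; from [0,0,0]:
+L1 (α=1/3) → [131/3, 38/3, 73]
+L4 (α=4/7) → [543/7, 1002/7, 1027/7]
+L5 (α=0) → [543/7, 1002/7, 1027/7]
+L6 (α=1/2) → [2111/14, 1793/14, 2077/14]
→ [151, 128, 148]

query (1,1) [L1,L4,L5,L6] — begin 0,0,0
L1 α=2/7: [52, 338/7, 48/7]
L4 α=3/8: [511/4, 727/14, 981/28]
L5 α=5/7: [2411/14, 2897/49, 6091/98]
L6 α=2/3: [2241/14, 13579/147, 55679/294]
= [160, 92, 189]

(0,0) stack=L1,L4,L5,L6,L7,L8; from [0,0,0]:
+L1 (α=1/3) → [131/3, 38/3, 73]
+L4 (α=4/7) → [543/7, 1002/7, 1027/7]
+L5 (α=0) → [543/7, 1002/7, 1027/7]
+L6 (α=1/2) → [2111/14, 1793/14, 2077/14]
+L7 (α=0) → [2111/14, 1793/14, 2077/14]
+L8 (α=1/3) → [2300/21, 2836/21, 2749/21]
rounded: [110, 135, 131]

(1,0) stack=L1,L4,L5,L6,L7,L8; from [0,0,0]:
+L1 (α=4/7) → [996/7, 352/7, 52]
+L4 (α=2/3) → [2956/21, 506/21, 298/3]
+L5 (α=5/6) → [6203/63, 10753/63, 599/9]
+L6 (α=2/3) → [34049/189, 33937/189, 2399/27]
+L7 (α=2/3) → [112673/567, 117097/567, 14549/81]
+L8 (α=1/4) → [160301/756, 117853/756, 8611/54]
→ [212, 156, 159]

(1,2) stack=L1,L4,L5,L6,L7,L8; from [0,0,0]:
after L1 α=2/7: [184/7, 150/7, 40/7]
after L4 α=2/3: [1172/7, 106/7, 2560/21]
after L5 α=1/5: [4814/35, 606/35, 11458/105]
after L6 α=1/3: [5601/35, 5377/105, 45596/315]
after L7 α=2/7: [7337/49, 12559/147, 57944/441]
after L8 α=1/2: [17921/98, 17557/294, 95429/882]
rounded: [183, 60, 108]

query (1,2) [L1,L4,L5,L6,L7] — begin 0,0,0
after L1 α=2/7: [184/7, 150/7, 40/7]
after L4 α=2/3: [1172/7, 106/7, 2560/21]
after L5 α=1/5: [4814/35, 606/35, 11458/105]
after L6 α=1/3: [5601/35, 5377/105, 45596/315]
after L7 α=2/7: [7337/49, 12559/147, 57944/441]
→ [150, 85, 131]


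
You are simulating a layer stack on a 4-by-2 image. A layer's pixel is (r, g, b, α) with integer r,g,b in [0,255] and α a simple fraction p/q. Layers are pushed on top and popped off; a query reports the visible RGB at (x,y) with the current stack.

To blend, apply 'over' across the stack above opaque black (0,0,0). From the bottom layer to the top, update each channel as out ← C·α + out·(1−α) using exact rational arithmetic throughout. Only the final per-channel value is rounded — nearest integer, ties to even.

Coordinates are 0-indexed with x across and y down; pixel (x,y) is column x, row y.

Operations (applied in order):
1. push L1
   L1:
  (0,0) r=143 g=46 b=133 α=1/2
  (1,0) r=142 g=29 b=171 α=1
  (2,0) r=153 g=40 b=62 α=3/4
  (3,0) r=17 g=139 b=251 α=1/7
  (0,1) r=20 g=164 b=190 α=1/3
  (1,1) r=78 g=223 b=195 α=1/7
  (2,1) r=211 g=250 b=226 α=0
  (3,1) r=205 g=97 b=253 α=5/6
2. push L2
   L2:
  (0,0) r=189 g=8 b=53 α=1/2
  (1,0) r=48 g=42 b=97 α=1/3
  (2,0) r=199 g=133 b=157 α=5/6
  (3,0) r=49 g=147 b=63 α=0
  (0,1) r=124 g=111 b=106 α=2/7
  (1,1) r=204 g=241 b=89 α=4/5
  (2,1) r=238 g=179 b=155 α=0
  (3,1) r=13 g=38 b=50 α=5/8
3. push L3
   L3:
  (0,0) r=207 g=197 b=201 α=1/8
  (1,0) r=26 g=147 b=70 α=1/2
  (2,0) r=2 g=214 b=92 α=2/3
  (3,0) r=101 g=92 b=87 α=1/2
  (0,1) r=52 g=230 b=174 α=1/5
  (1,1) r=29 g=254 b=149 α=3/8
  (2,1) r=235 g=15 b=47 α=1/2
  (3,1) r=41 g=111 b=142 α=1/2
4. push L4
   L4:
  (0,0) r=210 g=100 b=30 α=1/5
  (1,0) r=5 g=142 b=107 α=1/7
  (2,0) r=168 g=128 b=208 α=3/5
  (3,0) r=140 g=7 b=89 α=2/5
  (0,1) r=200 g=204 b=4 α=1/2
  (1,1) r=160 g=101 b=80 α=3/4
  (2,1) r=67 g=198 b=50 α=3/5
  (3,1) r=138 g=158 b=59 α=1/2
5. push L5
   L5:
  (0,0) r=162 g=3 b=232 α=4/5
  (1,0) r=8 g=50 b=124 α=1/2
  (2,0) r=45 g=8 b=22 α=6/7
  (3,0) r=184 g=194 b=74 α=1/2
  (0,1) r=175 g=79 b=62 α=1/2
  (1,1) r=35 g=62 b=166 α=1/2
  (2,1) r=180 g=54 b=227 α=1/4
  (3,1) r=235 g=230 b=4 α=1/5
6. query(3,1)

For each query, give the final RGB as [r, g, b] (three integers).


(3,1) stack=L1,L2,L3,L4,L5; from [0,0,0]:
after L1 α=5/6: [1025/6, 485/6, 1265/6]
after L2 α=5/8: [1155/16, 865/16, 1765/16]
after L3 α=1/2: [1811/32, 2641/32, 4037/32]
after L4 α=1/2: [6227/64, 7697/64, 5925/64]
after L5 α=1/5: [9987/80, 11377/80, 5989/80]
rounded: [125, 142, 75]


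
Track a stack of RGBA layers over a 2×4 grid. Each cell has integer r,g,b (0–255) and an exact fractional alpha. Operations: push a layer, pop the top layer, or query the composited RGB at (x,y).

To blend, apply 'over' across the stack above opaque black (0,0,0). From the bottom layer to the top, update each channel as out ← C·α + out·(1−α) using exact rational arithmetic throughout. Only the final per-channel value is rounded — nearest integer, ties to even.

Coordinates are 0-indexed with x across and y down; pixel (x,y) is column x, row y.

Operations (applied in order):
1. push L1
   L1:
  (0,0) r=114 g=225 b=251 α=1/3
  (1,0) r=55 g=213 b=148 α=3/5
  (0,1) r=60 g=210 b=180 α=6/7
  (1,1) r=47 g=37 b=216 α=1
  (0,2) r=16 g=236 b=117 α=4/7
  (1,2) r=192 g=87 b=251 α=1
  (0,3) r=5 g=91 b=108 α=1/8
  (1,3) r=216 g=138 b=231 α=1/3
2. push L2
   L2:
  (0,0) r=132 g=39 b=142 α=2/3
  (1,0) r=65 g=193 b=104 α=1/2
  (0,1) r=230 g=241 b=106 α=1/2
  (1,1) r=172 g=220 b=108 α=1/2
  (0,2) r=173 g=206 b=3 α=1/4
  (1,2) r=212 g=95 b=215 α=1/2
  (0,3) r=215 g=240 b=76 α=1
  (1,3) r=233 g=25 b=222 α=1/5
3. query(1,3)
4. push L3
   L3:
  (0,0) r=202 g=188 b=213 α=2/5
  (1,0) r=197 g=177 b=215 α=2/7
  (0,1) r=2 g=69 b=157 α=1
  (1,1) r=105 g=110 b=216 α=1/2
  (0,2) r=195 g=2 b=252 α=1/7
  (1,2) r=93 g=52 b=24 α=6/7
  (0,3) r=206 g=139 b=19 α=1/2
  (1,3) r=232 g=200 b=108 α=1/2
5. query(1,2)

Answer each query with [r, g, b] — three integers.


query (1,3) [L1,L2] — begin 0,0,0
L1 α=1/3: [72, 46, 77]
L2 α=1/5: [521/5, 209/5, 106]
= [104, 42, 106]

(1,2) stack=L1,L2,L3; from [0,0,0]:
+L1 (α=1) → [192, 87, 251]
+L2 (α=1/2) → [202, 91, 233]
+L3 (α=6/7) → [760/7, 403/7, 377/7]
→ [109, 58, 54]


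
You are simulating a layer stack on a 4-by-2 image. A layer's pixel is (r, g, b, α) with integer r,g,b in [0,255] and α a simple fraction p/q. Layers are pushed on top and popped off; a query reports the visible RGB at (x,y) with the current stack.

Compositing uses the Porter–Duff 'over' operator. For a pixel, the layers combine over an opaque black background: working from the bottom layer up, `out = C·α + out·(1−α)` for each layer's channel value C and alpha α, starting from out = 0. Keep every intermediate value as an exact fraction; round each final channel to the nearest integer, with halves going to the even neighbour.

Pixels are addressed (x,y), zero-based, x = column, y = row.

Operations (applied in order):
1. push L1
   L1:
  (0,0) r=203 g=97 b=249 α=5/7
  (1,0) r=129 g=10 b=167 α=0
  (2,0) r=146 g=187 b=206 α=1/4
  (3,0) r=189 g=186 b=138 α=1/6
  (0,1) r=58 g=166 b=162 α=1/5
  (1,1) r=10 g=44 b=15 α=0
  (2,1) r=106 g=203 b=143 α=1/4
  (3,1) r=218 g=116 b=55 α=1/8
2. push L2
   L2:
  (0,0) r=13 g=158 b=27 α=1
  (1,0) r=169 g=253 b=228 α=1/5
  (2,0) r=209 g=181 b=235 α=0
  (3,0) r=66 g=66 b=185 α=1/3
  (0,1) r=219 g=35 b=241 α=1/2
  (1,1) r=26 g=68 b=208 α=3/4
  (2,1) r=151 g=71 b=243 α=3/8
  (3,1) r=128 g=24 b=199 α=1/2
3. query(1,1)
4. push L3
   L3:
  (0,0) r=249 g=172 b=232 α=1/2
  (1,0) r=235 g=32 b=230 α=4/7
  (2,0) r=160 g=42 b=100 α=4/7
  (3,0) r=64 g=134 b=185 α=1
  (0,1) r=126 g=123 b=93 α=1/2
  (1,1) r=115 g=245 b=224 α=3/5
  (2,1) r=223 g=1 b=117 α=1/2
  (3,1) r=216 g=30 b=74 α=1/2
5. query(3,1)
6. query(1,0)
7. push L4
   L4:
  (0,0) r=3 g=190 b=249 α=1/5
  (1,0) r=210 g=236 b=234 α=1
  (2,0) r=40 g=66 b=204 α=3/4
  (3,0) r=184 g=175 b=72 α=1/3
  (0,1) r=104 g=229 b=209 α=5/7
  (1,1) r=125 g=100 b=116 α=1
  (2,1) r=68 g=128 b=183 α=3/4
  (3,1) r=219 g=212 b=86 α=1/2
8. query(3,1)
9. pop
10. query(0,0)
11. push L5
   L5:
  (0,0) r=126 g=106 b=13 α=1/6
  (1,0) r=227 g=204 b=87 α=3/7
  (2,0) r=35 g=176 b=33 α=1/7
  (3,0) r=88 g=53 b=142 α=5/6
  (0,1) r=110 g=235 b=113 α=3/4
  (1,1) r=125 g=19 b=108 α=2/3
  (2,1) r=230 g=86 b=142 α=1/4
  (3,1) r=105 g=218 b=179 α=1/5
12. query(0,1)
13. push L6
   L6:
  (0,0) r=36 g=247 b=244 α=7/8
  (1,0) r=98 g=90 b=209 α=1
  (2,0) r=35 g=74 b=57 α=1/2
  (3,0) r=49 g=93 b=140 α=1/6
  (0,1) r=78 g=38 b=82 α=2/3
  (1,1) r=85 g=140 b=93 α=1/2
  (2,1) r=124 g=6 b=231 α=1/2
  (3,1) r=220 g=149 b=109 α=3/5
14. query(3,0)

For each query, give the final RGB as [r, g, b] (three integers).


query (1,1) [L1,L2] — begin 0,0,0
after L1 α=0: [0, 0, 0]
after L2 α=3/4: [39/2, 51, 156]
= [20, 51, 156]

query (3,1) [L1,L2,L3] — begin 0,0,0
+L1 (α=1/8) → [109/4, 29/2, 55/8]
+L2 (α=1/2) → [621/8, 77/4, 1647/16]
+L3 (α=1/2) → [2349/16, 197/8, 2831/32]
rounded: [147, 25, 88]

query (1,0) [L1,L2,L3] — begin 0,0,0
+L1 (α=0) → [0, 0, 0]
+L2 (α=1/5) → [169/5, 253/5, 228/5]
+L3 (α=4/7) → [5207/35, 1399/35, 5284/35]
rounded: [149, 40, 151]

at x=3,y=1 over L1,L2,L3,L4:
L1 α=1/8: [109/4, 29/2, 55/8]
L2 α=1/2: [621/8, 77/4, 1647/16]
L3 α=1/2: [2349/16, 197/8, 2831/32]
L4 α=1/2: [5853/32, 1893/16, 5583/64]
→ [183, 118, 87]

query (0,0) [L1,L2,L3] — begin 0,0,0
after L1 α=5/7: [145, 485/7, 1245/7]
after L2 α=1: [13, 158, 27]
after L3 α=1/2: [131, 165, 259/2]
→ [131, 165, 130]

at x=0,y=1 over L1,L2,L3,L5:
L1 α=1/5: [58/5, 166/5, 162/5]
L2 α=1/2: [1153/10, 341/10, 1367/10]
L3 α=1/2: [2413/20, 1571/20, 2297/20]
L5 α=3/4: [9013/80, 15671/80, 9077/80]
rounded: [113, 196, 113]

at x=3,y=0 over L1,L2,L3,L5,L6:
L1 α=1/6: [63/2, 31, 23]
L2 α=1/3: [43, 128/3, 77]
L3 α=1: [64, 134, 185]
L5 α=5/6: [84, 133/2, 895/6]
L6 α=1/6: [469/6, 851/12, 5315/36]
→ [78, 71, 148]


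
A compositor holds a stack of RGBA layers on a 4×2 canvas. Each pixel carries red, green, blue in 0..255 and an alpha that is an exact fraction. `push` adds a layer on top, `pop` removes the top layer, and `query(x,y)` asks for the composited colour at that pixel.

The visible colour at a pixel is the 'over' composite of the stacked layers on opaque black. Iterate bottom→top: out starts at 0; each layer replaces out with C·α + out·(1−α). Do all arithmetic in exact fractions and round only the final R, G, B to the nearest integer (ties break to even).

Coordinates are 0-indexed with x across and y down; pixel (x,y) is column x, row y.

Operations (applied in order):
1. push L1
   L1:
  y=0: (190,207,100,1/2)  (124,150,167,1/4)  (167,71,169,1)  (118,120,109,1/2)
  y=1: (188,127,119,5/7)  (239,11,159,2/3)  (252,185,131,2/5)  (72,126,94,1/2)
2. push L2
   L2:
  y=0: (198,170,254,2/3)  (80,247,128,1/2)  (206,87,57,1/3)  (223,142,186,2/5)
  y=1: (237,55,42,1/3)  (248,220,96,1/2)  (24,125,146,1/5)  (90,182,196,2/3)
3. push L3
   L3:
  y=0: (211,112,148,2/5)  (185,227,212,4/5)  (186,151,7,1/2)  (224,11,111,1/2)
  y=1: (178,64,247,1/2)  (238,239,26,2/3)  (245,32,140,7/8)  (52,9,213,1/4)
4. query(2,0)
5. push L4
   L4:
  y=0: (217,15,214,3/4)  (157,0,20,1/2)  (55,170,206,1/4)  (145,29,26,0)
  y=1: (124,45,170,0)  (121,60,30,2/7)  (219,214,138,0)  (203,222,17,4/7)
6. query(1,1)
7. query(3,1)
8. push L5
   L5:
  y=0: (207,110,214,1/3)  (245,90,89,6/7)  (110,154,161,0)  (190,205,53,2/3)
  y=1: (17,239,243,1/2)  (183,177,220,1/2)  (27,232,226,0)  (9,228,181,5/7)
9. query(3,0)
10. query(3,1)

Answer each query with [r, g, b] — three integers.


(2,0) stack=L1,L2,L3; from [0,0,0]:
L1 α=1: [167, 71, 169]
L2 α=1/3: [180, 229/3, 395/3]
L3 α=1/2: [183, 341/3, 208/3]
rounded: [183, 114, 69]

query (1,1) [L1,L2,L3,L4] — begin 0,0,0
after L1 α=2/3: [478/3, 22/3, 106]
after L2 α=1/2: [611/3, 341/3, 101]
after L3 α=2/3: [2039/9, 1775/9, 51]
after L4 α=2/7: [12373/63, 9955/63, 45]
= [196, 158, 45]

(3,1) stack=L1,L2,L3,L4; from [0,0,0]:
after L1 α=1/2: [36, 63, 47]
after L2 α=2/3: [72, 427/3, 439/3]
after L3 α=1/4: [67, 109, 163]
after L4 α=4/7: [1013/7, 1215/7, 557/7]
rounded: [145, 174, 80]

(3,0) stack=L1,L2,L3,L4,L5; from [0,0,0]:
+L1 (α=1/2) → [59, 60, 109/2]
+L2 (α=2/5) → [623/5, 464/5, 1071/10]
+L3 (α=1/2) → [1743/10, 519/10, 2181/20]
+L4 (α=0) → [1743/10, 519/10, 2181/20]
+L5 (α=2/3) → [5543/30, 4619/30, 4301/60]
= [185, 154, 72]

query (3,1) [L1,L2,L3,L4,L5] — begin 0,0,0
after L1 α=1/2: [36, 63, 47]
after L2 α=2/3: [72, 427/3, 439/3]
after L3 α=1/4: [67, 109, 163]
after L4 α=4/7: [1013/7, 1215/7, 557/7]
after L5 α=5/7: [2341/49, 10410/49, 7449/49]
→ [48, 212, 152]


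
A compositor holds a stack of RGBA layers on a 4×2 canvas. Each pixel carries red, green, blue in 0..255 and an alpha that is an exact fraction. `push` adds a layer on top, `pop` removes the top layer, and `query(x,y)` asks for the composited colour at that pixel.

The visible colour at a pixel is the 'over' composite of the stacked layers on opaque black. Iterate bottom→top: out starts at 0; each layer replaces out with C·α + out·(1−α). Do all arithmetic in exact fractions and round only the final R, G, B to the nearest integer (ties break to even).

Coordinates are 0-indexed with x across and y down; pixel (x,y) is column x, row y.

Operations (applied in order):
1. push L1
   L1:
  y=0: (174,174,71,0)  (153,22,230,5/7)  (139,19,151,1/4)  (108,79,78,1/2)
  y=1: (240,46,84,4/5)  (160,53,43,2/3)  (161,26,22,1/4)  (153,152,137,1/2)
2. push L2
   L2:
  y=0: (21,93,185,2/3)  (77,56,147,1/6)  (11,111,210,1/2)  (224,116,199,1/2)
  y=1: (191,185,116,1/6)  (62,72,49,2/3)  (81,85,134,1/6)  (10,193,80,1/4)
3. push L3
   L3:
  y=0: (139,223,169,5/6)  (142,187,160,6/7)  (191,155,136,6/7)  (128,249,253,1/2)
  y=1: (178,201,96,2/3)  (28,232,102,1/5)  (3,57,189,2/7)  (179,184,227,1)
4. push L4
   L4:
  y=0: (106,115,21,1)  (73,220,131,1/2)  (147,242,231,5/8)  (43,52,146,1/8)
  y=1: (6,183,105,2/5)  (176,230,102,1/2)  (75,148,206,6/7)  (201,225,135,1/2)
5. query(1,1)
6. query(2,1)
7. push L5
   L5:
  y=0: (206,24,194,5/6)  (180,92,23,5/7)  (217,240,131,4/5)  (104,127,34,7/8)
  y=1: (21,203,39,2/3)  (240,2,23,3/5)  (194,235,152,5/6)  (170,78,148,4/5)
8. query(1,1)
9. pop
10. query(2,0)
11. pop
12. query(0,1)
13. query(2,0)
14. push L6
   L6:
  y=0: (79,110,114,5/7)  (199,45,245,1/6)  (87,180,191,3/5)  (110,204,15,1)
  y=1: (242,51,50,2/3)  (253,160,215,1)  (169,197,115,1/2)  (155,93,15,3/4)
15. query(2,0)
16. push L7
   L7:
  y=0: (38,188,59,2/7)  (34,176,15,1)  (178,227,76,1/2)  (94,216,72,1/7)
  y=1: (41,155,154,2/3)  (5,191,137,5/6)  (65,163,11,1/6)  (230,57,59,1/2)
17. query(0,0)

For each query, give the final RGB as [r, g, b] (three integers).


(1,1) stack=L1,L2,L3,L4; from [0,0,0]:
after L1 α=2/3: [320/3, 106/3, 86/3]
after L2 α=2/3: [692/9, 538/9, 380/9]
after L3 α=1/5: [604/9, 848/9, 2438/45]
after L4 α=1/2: [1094/9, 1459/9, 3514/45]
→ [122, 162, 78]

at x=2,y=1 over L1,L2,L3,L4:
L1 α=1/4: [161/4, 13/2, 11/2]
L2 α=1/6: [1129/24, 235/12, 323/12]
L3 α=2/7: [827/24, 2543/84, 6151/84]
L4 α=6/7: [1661/24, 77135/588, 109975/588]
rounded: [69, 131, 187]

query (1,1) [L1,L2,L3,L4,L5] — begin 0,0,0
L1 α=2/3: [320/3, 106/3, 86/3]
L2 α=2/3: [692/9, 538/9, 380/9]
L3 α=1/5: [604/9, 848/9, 2438/45]
L4 α=1/2: [1094/9, 1459/9, 3514/45]
L5 α=3/5: [8668/45, 2972/45, 10133/225]
→ [193, 66, 45]

query (2,0) [L1,L2,L3,L4] — begin 0,0,0
after L1 α=1/4: [139/4, 19/4, 151/4]
after L2 α=1/2: [183/8, 463/8, 991/8]
after L3 α=6/7: [9351/56, 1129/8, 7519/56]
after L4 α=5/8: [69213/448, 13067/64, 87237/448]
rounded: [154, 204, 195]

query (0,1) [L1,L2,L3] — begin 0,0,0
L1 α=4/5: [192, 184/5, 336/5]
L2 α=1/6: [1151/6, 123/2, 226/3]
L3 α=2/3: [3287/18, 309/2, 802/9]
= [183, 154, 89]

at x=2,y=0 over L1,L2,L3:
L1 α=1/4: [139/4, 19/4, 151/4]
L2 α=1/2: [183/8, 463/8, 991/8]
L3 α=6/7: [9351/56, 1129/8, 7519/56]
= [167, 141, 134]

at x=2,y=0 over L1,L2,L3,L6:
+L1 (α=1/4) → [139/4, 19/4, 151/4]
+L2 (α=1/2) → [183/8, 463/8, 991/8]
+L3 (α=6/7) → [9351/56, 1129/8, 7519/56]
+L6 (α=3/5) → [16659/140, 3289/20, 23563/140]
→ [119, 164, 168]

query (0,0) [L1,L2,L3,L6,L7] — begin 0,0,0
L1 α=0: [0, 0, 0]
L2 α=2/3: [14, 62, 370/3]
L3 α=5/6: [709/6, 1177/6, 2905/18]
L6 α=5/7: [1894/21, 2827/21, 8035/63]
L7 α=2/7: [11066/147, 22031/147, 47609/441]
→ [75, 150, 108]


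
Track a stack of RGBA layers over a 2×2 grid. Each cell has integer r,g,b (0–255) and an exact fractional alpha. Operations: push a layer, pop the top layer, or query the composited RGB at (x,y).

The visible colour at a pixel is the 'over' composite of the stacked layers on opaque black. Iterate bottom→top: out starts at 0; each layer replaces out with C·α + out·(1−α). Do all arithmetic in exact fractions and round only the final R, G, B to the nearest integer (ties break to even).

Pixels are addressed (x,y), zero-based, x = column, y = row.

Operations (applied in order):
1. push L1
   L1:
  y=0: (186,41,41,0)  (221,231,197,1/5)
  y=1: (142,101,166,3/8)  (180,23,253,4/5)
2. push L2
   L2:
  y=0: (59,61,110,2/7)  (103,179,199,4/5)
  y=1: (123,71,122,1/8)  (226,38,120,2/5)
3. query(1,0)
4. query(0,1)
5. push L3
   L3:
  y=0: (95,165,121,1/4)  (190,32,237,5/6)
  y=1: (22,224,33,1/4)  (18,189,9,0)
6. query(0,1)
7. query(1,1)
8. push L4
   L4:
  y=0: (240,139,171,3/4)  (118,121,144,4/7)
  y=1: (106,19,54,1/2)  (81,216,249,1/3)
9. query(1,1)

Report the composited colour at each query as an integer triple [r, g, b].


at x=1,y=0 over L1,L2:
after L1 α=1/5: [221/5, 231/5, 197/5]
after L2 α=4/5: [2281/25, 3811/25, 4177/25]
= [91, 152, 167]

query (0,1) [L1,L2] — begin 0,0,0
after L1 α=3/8: [213/4, 303/8, 249/4]
after L2 α=1/8: [1983/32, 2689/64, 2231/32]
rounded: [62, 42, 70]

query (0,1) [L1,L2,L3] — begin 0,0,0
+L1 (α=3/8) → [213/4, 303/8, 249/4]
+L2 (α=1/8) → [1983/32, 2689/64, 2231/32]
+L3 (α=1/4) → [6653/128, 22403/256, 7749/128]
rounded: [52, 88, 61]

(1,1) stack=L1,L2,L3; from [0,0,0]:
L1 α=4/5: [144, 92/5, 1012/5]
L2 α=2/5: [884/5, 656/25, 4236/25]
L3 α=0: [884/5, 656/25, 4236/25]
rounded: [177, 26, 169]

(1,1) stack=L1,L2,L3,L4; from [0,0,0]:
L1 α=4/5: [144, 92/5, 1012/5]
L2 α=2/5: [884/5, 656/25, 4236/25]
L3 α=0: [884/5, 656/25, 4236/25]
L4 α=1/3: [2173/15, 6712/75, 4899/25]
rounded: [145, 89, 196]


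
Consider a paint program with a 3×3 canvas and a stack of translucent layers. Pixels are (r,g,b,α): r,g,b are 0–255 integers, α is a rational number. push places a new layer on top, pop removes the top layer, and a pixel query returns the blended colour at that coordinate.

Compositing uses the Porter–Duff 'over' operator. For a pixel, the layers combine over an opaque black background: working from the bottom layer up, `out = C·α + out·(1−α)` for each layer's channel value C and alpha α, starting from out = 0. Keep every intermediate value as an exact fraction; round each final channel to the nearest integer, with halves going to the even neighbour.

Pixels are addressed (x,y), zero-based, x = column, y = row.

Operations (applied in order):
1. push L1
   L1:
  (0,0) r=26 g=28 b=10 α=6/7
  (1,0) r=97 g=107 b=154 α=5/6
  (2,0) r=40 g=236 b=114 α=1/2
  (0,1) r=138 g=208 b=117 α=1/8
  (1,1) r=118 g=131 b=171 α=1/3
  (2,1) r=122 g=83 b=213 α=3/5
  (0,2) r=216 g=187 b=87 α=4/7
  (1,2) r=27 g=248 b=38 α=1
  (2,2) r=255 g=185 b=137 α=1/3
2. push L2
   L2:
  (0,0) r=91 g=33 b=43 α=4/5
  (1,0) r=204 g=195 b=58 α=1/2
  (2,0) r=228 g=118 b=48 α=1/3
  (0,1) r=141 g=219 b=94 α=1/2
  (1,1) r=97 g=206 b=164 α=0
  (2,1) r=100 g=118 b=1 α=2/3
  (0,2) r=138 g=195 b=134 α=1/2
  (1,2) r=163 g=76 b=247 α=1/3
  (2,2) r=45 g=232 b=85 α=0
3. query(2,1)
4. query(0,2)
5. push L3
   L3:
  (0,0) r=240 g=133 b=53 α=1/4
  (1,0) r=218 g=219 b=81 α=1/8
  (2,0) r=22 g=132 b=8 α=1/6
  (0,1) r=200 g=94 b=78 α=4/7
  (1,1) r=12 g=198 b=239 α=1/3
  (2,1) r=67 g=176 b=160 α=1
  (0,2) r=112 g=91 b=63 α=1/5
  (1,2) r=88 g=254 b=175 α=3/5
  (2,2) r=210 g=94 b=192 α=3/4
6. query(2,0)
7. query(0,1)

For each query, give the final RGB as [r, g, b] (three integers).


query (2,1) [L1,L2] — begin 0,0,0
+L1 (α=3/5) → [366/5, 249/5, 639/5]
+L2 (α=2/3) → [1366/15, 1429/15, 649/15]
→ [91, 95, 43]

query (0,2) [L1,L2] — begin 0,0,0
+L1 (α=4/7) → [864/7, 748/7, 348/7]
+L2 (α=1/2) → [915/7, 2113/14, 643/7]
= [131, 151, 92]

query (2,0) [L1,L2,L3] — begin 0,0,0
after L1 α=1/2: [20, 118, 57]
after L2 α=1/3: [268/3, 118, 54]
after L3 α=1/6: [703/9, 361/3, 139/3]
= [78, 120, 46]

(0,1) stack=L1,L2,L3; from [0,0,0]:
+L1 (α=1/8) → [69/4, 26, 117/8]
+L2 (α=1/2) → [633/8, 245/2, 869/16]
+L3 (α=4/7) → [8299/56, 1487/14, 7599/112]
→ [148, 106, 68]


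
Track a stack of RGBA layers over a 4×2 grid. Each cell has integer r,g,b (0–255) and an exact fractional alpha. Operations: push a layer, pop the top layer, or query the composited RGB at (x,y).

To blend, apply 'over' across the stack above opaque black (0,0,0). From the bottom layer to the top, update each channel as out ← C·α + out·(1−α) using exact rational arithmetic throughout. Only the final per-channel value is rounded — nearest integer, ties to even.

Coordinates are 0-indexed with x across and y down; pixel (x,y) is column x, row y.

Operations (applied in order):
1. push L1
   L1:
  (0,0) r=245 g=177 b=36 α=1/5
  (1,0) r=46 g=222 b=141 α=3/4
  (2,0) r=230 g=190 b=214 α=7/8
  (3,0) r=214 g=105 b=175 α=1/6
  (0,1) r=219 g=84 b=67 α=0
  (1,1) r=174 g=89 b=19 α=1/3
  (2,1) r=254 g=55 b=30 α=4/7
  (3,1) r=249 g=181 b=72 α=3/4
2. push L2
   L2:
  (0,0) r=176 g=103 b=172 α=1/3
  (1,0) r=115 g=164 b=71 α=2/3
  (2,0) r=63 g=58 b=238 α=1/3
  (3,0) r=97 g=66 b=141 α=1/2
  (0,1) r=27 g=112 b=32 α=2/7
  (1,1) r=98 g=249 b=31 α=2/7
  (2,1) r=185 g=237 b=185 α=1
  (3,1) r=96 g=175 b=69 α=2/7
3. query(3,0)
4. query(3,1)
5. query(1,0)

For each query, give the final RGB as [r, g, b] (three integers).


at x=3,y=0 over L1,L2:
+L1 (α=1/6) → [107/3, 35/2, 175/6]
+L2 (α=1/2) → [199/3, 167/4, 1021/12]
→ [66, 42, 85]

(3,1) stack=L1,L2; from [0,0,0]:
+L1 (α=3/4) → [747/4, 543/4, 54]
+L2 (α=2/7) → [4503/28, 4115/28, 408/7]
= [161, 147, 58]

(1,0) stack=L1,L2; from [0,0,0]:
+L1 (α=3/4) → [69/2, 333/2, 423/4]
+L2 (α=2/3) → [529/6, 989/6, 991/12]
→ [88, 165, 83]


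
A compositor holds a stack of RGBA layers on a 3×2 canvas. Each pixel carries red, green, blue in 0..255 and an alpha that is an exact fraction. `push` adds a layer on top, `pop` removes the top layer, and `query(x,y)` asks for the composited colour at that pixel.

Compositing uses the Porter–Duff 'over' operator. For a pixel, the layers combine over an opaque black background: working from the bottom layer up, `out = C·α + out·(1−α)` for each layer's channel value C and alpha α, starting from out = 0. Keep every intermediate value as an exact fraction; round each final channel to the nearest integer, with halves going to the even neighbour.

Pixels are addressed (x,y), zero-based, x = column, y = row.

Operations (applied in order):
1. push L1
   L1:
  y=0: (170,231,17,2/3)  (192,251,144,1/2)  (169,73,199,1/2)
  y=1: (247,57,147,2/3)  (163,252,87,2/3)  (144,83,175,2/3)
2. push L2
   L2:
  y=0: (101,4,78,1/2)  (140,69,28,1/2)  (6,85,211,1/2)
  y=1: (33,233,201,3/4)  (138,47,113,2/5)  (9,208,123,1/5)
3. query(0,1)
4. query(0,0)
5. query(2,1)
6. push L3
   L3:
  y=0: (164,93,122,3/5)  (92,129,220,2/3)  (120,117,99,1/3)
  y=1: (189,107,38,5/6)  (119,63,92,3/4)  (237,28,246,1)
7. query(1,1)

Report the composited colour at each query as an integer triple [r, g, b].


(0,1) stack=L1,L2; from [0,0,0]:
+L1 (α=2/3) → [494/3, 38, 98]
+L2 (α=3/4) → [791/12, 737/4, 701/4]
→ [66, 184, 175]

query (0,0) [L1,L2] — begin 0,0,0
after L1 α=2/3: [340/3, 154, 34/3]
after L2 α=1/2: [643/6, 79, 134/3]
→ [107, 79, 45]

at x=2,y=1 over L1,L2:
L1 α=2/3: [96, 166/3, 350/3]
L2 α=1/5: [393/5, 1288/15, 1769/15]
→ [79, 86, 118]

at x=1,y=1 over L1,L2,L3:
L1 α=2/3: [326/3, 168, 58]
L2 α=2/5: [602/5, 598/5, 80]
L3 α=3/4: [2387/20, 1543/20, 89]
rounded: [119, 77, 89]


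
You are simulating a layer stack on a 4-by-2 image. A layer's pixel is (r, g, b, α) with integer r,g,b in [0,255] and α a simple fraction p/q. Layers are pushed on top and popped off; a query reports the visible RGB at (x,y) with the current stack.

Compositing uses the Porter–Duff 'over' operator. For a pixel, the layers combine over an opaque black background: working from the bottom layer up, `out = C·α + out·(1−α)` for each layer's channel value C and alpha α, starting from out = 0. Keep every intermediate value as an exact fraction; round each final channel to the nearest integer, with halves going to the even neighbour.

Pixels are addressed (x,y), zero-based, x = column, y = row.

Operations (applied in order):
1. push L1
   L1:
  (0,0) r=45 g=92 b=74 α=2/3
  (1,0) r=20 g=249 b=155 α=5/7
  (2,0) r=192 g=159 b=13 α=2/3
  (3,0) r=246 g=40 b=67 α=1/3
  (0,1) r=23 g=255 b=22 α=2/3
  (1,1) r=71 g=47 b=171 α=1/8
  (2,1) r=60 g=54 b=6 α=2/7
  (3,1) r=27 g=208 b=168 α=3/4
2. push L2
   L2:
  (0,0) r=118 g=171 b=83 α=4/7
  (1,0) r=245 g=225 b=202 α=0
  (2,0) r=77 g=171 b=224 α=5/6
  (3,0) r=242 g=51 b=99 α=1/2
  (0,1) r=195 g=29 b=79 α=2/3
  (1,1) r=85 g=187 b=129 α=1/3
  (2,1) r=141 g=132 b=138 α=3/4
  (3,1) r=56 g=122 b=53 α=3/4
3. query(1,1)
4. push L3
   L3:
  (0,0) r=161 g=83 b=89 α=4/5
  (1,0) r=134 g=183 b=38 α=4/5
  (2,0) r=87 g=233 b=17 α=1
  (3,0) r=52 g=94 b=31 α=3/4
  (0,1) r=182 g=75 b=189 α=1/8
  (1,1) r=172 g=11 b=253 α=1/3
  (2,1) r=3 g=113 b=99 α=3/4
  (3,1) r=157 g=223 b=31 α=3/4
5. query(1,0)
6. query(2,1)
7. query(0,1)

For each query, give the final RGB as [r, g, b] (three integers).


query (1,1) [L1,L2] — begin 0,0,0
+L1 (α=1/8) → [71/8, 47/8, 171/8]
+L2 (α=1/3) → [137/4, 265/4, 229/4]
= [34, 66, 57]

at x=1,y=0 over L1,L2,L3:
after L1 α=5/7: [100/7, 1245/7, 775/7]
after L2 α=0: [100/7, 1245/7, 775/7]
after L3 α=4/5: [3852/35, 6369/35, 1839/35]
= [110, 182, 53]

(2,1) stack=L1,L2,L3; from [0,0,0]:
after L1 α=2/7: [120/7, 108/7, 12/7]
after L2 α=3/4: [3081/28, 720/7, 1455/14]
after L3 α=3/4: [3333/112, 3093/28, 5613/56]
= [30, 110, 100]

query (0,1) [L1,L2,L3] — begin 0,0,0
+L1 (α=2/3) → [46/3, 170, 44/3]
+L2 (α=2/3) → [1216/9, 76, 518/9]
+L3 (α=1/8) → [5075/36, 607/8, 5327/72]
rounded: [141, 76, 74]


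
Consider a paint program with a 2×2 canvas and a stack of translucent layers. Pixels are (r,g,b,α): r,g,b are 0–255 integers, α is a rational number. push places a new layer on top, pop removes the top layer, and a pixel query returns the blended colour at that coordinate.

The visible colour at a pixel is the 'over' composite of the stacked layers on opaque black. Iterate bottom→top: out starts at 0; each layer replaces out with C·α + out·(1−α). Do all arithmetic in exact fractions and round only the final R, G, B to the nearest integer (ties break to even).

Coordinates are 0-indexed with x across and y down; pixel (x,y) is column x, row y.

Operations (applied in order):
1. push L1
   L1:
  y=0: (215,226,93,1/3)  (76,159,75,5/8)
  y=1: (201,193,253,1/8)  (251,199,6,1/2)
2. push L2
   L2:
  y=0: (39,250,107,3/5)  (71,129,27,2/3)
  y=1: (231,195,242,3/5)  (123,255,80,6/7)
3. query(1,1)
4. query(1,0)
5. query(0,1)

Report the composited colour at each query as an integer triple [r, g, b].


(1,1) stack=L1,L2; from [0,0,0]:
+L1 (α=1/2) → [251/2, 199/2, 3]
+L2 (α=6/7) → [1727/14, 3259/14, 69]
rounded: [123, 233, 69]

query (1,0) [L1,L2] — begin 0,0,0
+L1 (α=5/8) → [95/2, 795/8, 375/8]
+L2 (α=2/3) → [379/6, 953/8, 269/8]
rounded: [63, 119, 34]

at x=0,y=1 over L1,L2:
+L1 (α=1/8) → [201/8, 193/8, 253/8]
+L2 (α=3/5) → [2973/20, 2533/20, 3157/20]
rounded: [149, 127, 158]


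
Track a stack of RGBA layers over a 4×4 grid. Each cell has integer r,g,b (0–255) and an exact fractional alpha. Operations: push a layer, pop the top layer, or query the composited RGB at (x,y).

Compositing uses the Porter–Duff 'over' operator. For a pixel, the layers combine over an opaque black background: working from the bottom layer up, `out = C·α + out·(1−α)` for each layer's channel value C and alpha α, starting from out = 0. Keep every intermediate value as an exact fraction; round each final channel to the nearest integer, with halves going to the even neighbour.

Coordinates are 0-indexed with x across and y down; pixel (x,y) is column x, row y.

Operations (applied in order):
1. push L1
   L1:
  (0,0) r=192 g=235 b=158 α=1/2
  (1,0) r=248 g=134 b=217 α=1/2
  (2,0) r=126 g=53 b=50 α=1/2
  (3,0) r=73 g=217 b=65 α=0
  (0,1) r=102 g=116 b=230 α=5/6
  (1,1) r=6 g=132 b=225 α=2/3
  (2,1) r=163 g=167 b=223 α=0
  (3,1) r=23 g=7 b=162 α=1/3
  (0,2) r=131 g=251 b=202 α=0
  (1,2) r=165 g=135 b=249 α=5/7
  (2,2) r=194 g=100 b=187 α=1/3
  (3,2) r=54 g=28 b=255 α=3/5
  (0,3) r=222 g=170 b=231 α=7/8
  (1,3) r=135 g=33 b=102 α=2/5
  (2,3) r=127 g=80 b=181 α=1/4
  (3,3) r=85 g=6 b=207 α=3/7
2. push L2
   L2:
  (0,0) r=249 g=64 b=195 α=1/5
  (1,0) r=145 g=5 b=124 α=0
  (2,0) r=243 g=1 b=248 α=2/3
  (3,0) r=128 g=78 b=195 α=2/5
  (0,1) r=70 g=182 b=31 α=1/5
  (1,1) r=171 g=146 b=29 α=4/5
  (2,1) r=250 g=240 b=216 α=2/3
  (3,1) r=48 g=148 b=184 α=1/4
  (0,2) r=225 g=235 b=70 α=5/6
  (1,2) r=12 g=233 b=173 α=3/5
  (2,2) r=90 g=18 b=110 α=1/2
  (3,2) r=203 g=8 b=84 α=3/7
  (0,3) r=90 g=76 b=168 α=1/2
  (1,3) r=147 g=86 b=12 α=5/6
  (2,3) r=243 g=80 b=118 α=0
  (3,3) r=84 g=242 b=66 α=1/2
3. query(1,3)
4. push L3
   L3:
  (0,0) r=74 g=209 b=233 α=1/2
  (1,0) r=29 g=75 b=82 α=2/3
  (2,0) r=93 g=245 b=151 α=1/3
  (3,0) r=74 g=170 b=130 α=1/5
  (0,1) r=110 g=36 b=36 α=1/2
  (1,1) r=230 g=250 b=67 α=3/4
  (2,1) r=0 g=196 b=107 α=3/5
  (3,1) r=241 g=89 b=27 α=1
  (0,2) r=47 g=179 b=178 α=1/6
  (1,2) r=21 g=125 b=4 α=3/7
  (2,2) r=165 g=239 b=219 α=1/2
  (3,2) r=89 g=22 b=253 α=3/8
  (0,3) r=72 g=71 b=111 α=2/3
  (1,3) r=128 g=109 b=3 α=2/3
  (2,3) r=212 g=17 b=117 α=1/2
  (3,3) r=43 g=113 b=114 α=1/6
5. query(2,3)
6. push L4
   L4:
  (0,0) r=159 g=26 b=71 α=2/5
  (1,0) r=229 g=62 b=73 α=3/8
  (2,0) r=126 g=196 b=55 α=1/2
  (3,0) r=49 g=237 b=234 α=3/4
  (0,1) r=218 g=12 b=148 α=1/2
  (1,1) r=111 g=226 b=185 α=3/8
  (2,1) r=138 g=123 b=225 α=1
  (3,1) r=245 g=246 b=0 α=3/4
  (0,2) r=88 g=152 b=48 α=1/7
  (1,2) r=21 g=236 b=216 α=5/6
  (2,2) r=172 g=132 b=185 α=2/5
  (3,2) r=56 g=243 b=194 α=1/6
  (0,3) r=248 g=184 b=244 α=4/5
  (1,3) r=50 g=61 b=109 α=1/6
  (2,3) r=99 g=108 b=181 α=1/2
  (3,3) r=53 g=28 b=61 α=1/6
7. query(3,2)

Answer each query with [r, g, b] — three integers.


query (1,3) [L1,L2] — begin 0,0,0
+L1 (α=2/5) → [54, 66/5, 204/5]
+L2 (α=5/6) → [263/2, 1108/15, 84/5]
→ [132, 74, 17]

(2,3) stack=L1,L2,L3; from [0,0,0]:
L1 α=1/4: [127/4, 20, 181/4]
L2 α=0: [127/4, 20, 181/4]
L3 α=1/2: [975/8, 37/2, 649/8]
= [122, 18, 81]

at x=3,y=2 over L1,L2,L3,L4:
after L1 α=3/5: [162/5, 84/5, 153]
after L2 α=3/7: [3693/35, 456/35, 864/7]
after L3 α=3/8: [2781/28, 459/28, 9633/56]
after L4 α=1/6: [15473/168, 3033/56, 59029/336]
rounded: [92, 54, 176]
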